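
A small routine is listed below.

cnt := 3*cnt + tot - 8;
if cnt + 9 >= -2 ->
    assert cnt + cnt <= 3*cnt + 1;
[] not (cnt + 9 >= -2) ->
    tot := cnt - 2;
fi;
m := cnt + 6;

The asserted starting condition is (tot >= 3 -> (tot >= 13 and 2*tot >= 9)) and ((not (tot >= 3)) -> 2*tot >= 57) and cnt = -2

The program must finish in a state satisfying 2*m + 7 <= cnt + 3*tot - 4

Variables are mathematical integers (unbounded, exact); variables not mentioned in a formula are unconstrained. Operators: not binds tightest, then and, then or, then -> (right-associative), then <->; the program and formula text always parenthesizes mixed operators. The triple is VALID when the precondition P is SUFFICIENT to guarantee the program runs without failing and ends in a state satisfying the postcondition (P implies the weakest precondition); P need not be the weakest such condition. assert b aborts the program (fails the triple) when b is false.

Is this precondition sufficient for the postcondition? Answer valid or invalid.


Working backward. After the program, the postcondition 2*m + 7 <= cnt + 3*tot - 4 must hold; in canonical form it is 2*m <= cnt + 3*tot - 11.
Before m := cnt + 6: cnt <= 3*tot - 23
Then branch requires cnt >= -1 and cnt <= 3*tot - 23; else branch requires 2*cnt >= 29.
Before the if: (cnt >= -11 -> (cnt >= -1 and cnt <= 3*tot - 23)) and ((not (cnt >= -11)) -> 2*cnt >= 29)
Before cnt := 3*cnt + tot - 8: (3*cnt + tot >= -3 -> (3*cnt + tot >= 7 and 3*cnt <= 2*tot - 15)) and ((not (3*cnt + tot >= -3)) -> 6*cnt + 2*tot >= 45)
The weakest precondition is (3*cnt + tot >= -3 -> (3*cnt + tot >= 7 and 3*cnt <= 2*tot - 15)) and ((not (3*cnt + tot >= -3)) -> 6*cnt + 2*tot >= 45).
Check whether (tot >= 3 -> (tot >= 13 and 2*tot >= 9)) and ((not (tot >= 3)) -> 2*tot >= 57) and cnt = -2 implies it.
Every state satisfying the precondition satisfies the weakest precondition: the implication holds.
Answer: valid


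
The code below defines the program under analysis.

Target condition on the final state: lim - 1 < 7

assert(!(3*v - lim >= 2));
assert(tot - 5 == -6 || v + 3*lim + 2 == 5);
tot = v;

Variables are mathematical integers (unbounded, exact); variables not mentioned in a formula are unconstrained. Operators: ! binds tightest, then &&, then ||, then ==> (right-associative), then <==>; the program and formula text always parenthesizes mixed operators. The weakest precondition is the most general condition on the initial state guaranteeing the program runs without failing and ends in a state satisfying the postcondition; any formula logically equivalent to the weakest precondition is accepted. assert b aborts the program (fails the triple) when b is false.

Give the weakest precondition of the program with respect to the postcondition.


Working backward. After the program, the postcondition lim - 1 < 7 must hold; in canonical form it is lim < 8.
Before tot := v: lim < 8
Before assert tot - 5 == -6 || v + 3*lim + 2 == 5: (tot == -1 || 3*lim + v == 3) && lim < 8
Before assert !(3*v - lim >= 2): (!(3*v >= lim + 2)) && (tot == -1 || 3*lim + v == 3) && lim < 8
Answer: WP = (!(3*v >= lim + 2)) && (tot == -1 || 3*lim + v == 3) && lim < 8


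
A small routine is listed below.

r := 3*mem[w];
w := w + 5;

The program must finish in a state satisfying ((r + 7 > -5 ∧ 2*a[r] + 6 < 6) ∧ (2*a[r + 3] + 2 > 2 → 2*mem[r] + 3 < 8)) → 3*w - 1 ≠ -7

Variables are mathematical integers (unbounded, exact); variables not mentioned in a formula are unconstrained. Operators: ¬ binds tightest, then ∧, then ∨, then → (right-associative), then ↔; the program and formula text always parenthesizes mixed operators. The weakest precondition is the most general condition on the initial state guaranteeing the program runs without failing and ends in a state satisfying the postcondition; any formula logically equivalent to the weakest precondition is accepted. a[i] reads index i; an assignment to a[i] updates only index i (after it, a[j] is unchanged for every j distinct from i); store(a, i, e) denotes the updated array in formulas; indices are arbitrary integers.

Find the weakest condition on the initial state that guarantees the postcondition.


Working backward. After the program, the postcondition ((r + 7 > -5 ∧ 2*a[r] + 6 < 6) ∧ (2*a[r + 3] + 2 > 2 → 2*mem[r] + 3 < 8)) → 3*w - 1 ≠ -7 must hold; in canonical form it is (r > -12 ∧ 2*a[r] < 0 ∧ (2*a[r + 3] > 0 → 2*mem[r] < 5)) → 3*w ≠ -6.
Before w := w + 5: (r > -12 ∧ 2*a[r] < 0 ∧ (2*a[r + 3] > 0 → 2*mem[r] < 5)) → 3*w ≠ -21
Before r := 3*mem[w]: (3*mem[w] > -12 ∧ 2*a[3*mem[w]] < 0 ∧ (2*a[3*mem[w] + 3] > 0 → 2*mem[3*mem[w]] < 5)) → 3*w ≠ -21
Answer: WP = (3*mem[w] > -12 ∧ 2*a[3*mem[w]] < 0 ∧ (2*a[3*mem[w] + 3] > 0 → 2*mem[3*mem[w]] < 5)) → 3*w ≠ -21


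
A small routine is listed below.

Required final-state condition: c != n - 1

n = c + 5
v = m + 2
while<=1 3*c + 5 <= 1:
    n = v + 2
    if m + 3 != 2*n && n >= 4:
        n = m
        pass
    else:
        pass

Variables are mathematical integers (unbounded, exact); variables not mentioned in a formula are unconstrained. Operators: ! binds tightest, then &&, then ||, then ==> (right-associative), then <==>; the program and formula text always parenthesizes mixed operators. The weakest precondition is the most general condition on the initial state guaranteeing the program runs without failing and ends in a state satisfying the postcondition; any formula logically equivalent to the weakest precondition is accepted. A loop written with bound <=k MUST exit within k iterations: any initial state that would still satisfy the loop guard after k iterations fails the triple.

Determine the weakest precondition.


Working backward. After the program, c != n - 1 must hold.
Before the loop (bound <=1), unroll the exhaustion recursion (WP_0 = exit-now case; WP_j = one more guarded iteration, up to j = 1):
  WP_0: (!(3*c <= -4)) && c != n - 1
  WP_1: (3*c <= -4 ==> (((m != 2*v + 1 && v >= 2) ==> ((!(3*c <= -4)) && c != m - 1)) && ((!(m != 2*v + 1 && v >= 2)) ==> ((!(3*c <= -4)) && c != v + 1)))) && ((!(3*c <= -4)) ==> c != n - 1)
So before the loop: (3*c <= -4 ==> (((m != 2*v + 1 && v >= 2) ==> ((!(3*c <= -4)) && c != m - 1)) && ((!(m != 2*v + 1 && v >= 2)) ==> ((!(3*c <= -4)) && c != v + 1)))) && ((!(3*c <= -4)) ==> c != n - 1)
Before v := m + 2: (3*c <= -4 ==> (((m != -5 && m >= 0) ==> ((!(3*c <= -4)) && c != m - 1)) && ((!(m != -5 && m >= 0)) ==> ((!(3*c <= -4)) && c != m + 3)))) && ((!(3*c <= -4)) ==> c != n - 1)
Before n := c + 5: 3*c <= -4 ==> (((m != -5 && m >= 0) ==> ((!(3*c <= -4)) && c != m - 1)) && ((!(m != -5 && m >= 0)) ==> ((!(3*c <= -4)) && c != m + 3)))
Answer: WP = 3*c <= -4 ==> (((m != -5 && m >= 0) ==> ((!(3*c <= -4)) && c != m - 1)) && ((!(m != -5 && m >= 0)) ==> ((!(3*c <= -4)) && c != m + 3)))


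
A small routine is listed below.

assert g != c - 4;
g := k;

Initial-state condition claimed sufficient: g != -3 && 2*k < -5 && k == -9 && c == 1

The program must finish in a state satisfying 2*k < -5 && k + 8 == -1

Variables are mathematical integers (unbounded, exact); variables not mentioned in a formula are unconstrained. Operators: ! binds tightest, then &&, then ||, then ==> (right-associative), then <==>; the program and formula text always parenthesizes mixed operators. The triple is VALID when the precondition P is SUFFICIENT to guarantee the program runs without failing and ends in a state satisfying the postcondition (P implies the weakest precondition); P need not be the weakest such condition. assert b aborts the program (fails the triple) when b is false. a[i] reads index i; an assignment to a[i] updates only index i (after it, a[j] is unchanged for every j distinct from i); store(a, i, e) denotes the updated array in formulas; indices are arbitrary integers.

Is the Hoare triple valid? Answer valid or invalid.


Working backward. After the program, the postcondition 2*k < -5 && k + 8 == -1 must hold; in canonical form it is 2*k < -5 && k == -9.
Before g := k: 2*k < -5 && k == -9
Before assert g != c - 4: g != c - 4 && 2*k < -5 && k == -9
The weakest precondition is g != c - 4 && 2*k < -5 && k == -9.
Check whether g != -3 && 2*k < -5 && k == -9 && c == 1 implies it.
Every state satisfying the precondition satisfies the weakest precondition: the implication holds.
Answer: valid


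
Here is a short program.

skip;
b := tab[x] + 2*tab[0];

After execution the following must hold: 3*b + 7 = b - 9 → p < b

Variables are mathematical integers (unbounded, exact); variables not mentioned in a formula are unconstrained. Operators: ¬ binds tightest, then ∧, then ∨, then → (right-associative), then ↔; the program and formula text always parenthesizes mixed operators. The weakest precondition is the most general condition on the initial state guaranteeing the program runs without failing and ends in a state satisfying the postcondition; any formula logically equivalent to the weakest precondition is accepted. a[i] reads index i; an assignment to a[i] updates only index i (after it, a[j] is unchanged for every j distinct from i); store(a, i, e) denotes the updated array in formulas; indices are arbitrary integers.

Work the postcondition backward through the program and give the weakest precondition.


Working backward. After the program, the postcondition 3*b + 7 = b - 9 → p < b must hold; in canonical form it is 2*b = -16 → p < b.
Before b := tab[x] + 2*tab[0]: 4*tab[0] + 2*tab[x] = -16 → p < 2*tab[0] + tab[x]
Before skip: 4*tab[0] + 2*tab[x] = -16 → p < 2*tab[0] + tab[x]
Answer: WP = 4*tab[0] + 2*tab[x] = -16 → p < 2*tab[0] + tab[x]


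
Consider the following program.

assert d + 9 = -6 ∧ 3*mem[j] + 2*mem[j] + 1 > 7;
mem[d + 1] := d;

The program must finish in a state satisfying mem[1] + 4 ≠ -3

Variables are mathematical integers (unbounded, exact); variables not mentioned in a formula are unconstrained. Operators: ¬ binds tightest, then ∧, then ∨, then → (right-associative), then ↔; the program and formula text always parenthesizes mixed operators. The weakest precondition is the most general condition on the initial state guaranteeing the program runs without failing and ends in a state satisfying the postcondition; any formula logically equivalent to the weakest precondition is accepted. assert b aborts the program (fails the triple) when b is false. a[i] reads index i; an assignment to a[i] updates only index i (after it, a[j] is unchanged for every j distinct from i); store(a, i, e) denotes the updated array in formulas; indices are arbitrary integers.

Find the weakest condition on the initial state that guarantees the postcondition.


Working backward. After the program, the postcondition mem[1] + 4 ≠ -3 must hold; in canonical form it is mem[1] ≠ -7.
Before mem[d + 1] := d: store(mem, d + 1, d)[1] ≠ -7
Before assert d + 9 = -6 ∧ 3*mem[j] + 2*mem[j] + 1 > 7: d = -15 ∧ 5*mem[j] > 6 ∧ store(mem, d + 1, d)[1] ≠ -7
Answer: WP = d = -15 ∧ 5*mem[j] > 6 ∧ store(mem, d + 1, d)[1] ≠ -7


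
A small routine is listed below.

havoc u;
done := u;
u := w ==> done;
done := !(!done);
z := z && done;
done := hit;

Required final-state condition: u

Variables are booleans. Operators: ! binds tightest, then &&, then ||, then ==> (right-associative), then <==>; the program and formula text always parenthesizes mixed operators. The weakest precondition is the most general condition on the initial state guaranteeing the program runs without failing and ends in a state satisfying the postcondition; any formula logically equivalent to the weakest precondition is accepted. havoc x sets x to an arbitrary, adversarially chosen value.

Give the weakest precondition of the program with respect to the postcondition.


Working backward. After the program, u must hold.
Before done := hit: u
Before z := z && done: u
Before done := !(!done): u
Before u := w ==> done: w ==> done
Before done := u: w ==> u
Before havoc u: !w
Answer: WP = !w


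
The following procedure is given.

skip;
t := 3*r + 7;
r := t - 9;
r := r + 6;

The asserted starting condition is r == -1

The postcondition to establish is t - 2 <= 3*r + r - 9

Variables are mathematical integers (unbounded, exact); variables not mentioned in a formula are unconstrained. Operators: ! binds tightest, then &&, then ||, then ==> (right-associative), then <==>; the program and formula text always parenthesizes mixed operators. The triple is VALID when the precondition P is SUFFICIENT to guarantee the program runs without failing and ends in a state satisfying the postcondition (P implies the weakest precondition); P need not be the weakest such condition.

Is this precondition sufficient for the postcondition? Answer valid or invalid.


Working backward. After the program, the postcondition t - 2 <= 3*r + r - 9 must hold; in canonical form it is t <= 4*r - 7.
Before r := r + 6: t <= 4*r + 17
Before r := t - 9: 3*t >= 19
Before t := 3*r + 7: 9*r >= -2
Before skip: 9*r >= -2
The weakest precondition is 9*r >= -2.
Check whether r == -1 implies it.
Countermodel: at the initial state r = -1, the precondition holds but the weakest precondition fails.
Answer: invalid


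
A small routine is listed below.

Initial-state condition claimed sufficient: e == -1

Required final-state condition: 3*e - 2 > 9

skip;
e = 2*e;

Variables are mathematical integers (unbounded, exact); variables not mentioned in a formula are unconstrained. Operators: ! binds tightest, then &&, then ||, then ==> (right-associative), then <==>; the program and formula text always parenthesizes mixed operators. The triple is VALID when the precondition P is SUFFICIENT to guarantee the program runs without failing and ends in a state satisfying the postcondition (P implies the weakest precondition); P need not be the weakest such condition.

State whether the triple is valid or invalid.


Working backward. After the program, the postcondition 3*e - 2 > 9 must hold; in canonical form it is 3*e > 11.
Before e := 2*e: 6*e > 11
Before skip: 6*e > 11
The weakest precondition is 6*e > 11.
Check whether e == -1 implies it.
Countermodel: at the initial state e = -1, the precondition holds but the weakest precondition fails.
Answer: invalid


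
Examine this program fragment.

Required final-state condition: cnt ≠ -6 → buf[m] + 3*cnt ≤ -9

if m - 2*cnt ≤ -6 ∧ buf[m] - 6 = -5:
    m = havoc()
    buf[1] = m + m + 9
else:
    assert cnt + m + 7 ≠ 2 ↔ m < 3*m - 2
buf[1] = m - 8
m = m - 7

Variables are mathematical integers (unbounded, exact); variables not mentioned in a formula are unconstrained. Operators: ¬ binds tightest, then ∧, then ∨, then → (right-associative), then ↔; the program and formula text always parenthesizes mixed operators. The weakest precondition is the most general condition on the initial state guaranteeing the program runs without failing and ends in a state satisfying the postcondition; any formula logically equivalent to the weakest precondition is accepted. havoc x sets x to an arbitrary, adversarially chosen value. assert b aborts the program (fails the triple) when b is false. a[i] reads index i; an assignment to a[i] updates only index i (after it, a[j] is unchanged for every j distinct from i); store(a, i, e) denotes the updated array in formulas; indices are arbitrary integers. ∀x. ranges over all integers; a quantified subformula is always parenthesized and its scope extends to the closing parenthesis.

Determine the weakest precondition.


Working backward. After the program, cnt ≠ -6 → buf[m] + 3*cnt ≤ -9 must hold.
Before m := m - 7: cnt ≠ -6 → buf[m - 7] + 3*cnt ≤ -9
Before buf[1] := m - 8: cnt ≠ -6 → store(buf, 1, m - 8)[m - 7] + 3*cnt ≤ -9
Then branch requires ∀m_1. (cnt ≠ -6 → store(store(buf, 1, 2*m_1 + 9), 1, m_1 - 8)[m_1 - 7] + 3*cnt ≤ -9); else branch requires (cnt + m ≠ -5 ↔ 2*m > 2) ∧ (cnt ≠ -6 → store(buf, 1, m - 8)[m - 7] + 3*cnt ≤ -9).
Before the if: ((m ≤ 2*cnt - 6 ∧ buf[m] = 1) → (∀m_1. (cnt ≠ -6 → store(store(buf, 1, 2*m_1 + 9), 1, m_1 - 8)[m_1 - 7] + 3*cnt ≤ -9))) ∧ ((¬(m ≤ 2*cnt - 6 ∧ buf[m] = 1)) → ((cnt + m ≠ -5 ↔ 2*m > 2) ∧ (cnt ≠ -6 → store(buf, 1, m - 8)[m - 7] + 3*cnt ≤ -9)))
Answer: WP = ((m ≤ 2*cnt - 6 ∧ buf[m] = 1) → (∀m_1. (cnt ≠ -6 → store(store(buf, 1, 2*m_1 + 9), 1, m_1 - 8)[m_1 - 7] + 3*cnt ≤ -9))) ∧ ((¬(m ≤ 2*cnt - 6 ∧ buf[m] = 1)) → ((cnt + m ≠ -5 ↔ 2*m > 2) ∧ (cnt ≠ -6 → store(buf, 1, m - 8)[m - 7] + 3*cnt ≤ -9)))


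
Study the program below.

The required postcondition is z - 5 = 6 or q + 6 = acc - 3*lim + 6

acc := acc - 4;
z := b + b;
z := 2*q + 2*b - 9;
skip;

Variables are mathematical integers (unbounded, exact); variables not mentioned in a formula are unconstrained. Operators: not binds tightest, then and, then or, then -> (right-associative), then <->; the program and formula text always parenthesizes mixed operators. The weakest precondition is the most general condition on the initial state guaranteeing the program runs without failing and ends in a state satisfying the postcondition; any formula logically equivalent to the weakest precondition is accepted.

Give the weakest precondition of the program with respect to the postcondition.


Working backward. After the program, the postcondition z - 5 = 6 or q + 6 = acc - 3*lim + 6 must hold; in canonical form it is z = 11 or 3*lim + q = acc.
Before skip: z = 11 or 3*lim + q = acc
Before z := 2*q + 2*b - 9: 2*b + 2*q = 20 or 3*lim + q = acc
Before z := b + b: 2*b + 2*q = 20 or 3*lim + q = acc
Before acc := acc - 4: 2*b + 2*q = 20 or 3*lim + q = acc - 4
Answer: WP = 2*b + 2*q = 20 or 3*lim + q = acc - 4


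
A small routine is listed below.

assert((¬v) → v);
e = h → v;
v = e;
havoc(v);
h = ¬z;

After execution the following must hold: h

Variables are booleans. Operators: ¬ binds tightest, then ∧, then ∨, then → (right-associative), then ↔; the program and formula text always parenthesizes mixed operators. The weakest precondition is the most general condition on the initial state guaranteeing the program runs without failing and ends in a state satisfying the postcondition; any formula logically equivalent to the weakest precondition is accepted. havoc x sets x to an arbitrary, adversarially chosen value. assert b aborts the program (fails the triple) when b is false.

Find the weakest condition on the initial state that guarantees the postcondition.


Working backward. After the program, h must hold.
Before h := ¬z: ¬z
Before havoc v: ¬z
Before v := e: ¬z
Before e := h → v: ¬z
Before assert (¬v) → v: ((¬v) → v) ∧ (¬z)
Answer: WP = ((¬v) → v) ∧ (¬z)


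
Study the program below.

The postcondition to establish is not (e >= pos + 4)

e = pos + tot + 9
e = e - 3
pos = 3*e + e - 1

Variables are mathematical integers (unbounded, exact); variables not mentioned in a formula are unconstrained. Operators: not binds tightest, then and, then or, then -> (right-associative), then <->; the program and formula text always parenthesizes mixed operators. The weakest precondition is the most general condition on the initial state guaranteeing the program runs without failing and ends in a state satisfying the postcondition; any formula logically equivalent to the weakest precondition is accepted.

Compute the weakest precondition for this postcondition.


Working backward. After the program, not (e >= pos + 4) must hold.
Before pos := 3*e + e - 1: not (3*e <= -3)
Before e := e - 3: not (3*e <= 6)
Before e := pos + tot + 9: not (3*pos + 3*tot <= -21)
Answer: WP = not (3*pos + 3*tot <= -21)


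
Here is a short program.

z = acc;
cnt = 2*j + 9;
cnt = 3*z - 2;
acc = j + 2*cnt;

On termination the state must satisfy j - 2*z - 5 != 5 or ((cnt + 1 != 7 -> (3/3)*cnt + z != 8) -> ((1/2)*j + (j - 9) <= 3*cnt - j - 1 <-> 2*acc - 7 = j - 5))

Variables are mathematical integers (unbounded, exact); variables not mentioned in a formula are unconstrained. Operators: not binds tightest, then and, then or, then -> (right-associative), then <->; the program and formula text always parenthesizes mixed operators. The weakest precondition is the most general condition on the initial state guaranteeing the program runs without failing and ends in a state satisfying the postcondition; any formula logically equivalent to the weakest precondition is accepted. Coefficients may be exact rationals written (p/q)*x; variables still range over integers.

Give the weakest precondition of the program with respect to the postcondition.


Working backward. After the program, the postcondition j - 2*z - 5 != 5 or ((cnt + 1 != 7 -> (3/3)*cnt + z != 8) -> ((1/2)*j + (j - 9) <= 3*cnt - j - 1 <-> 2*acc - 7 = j - 5)) must hold; in canonical form it is j != 2*z + 10 or ((cnt != 6 -> cnt + z != 8) -> ((5/2)*j <= 3*cnt + 8 <-> 2*acc = j + 2)).
Before acc := j + 2*cnt: j != 2*z + 10 or ((cnt != 6 -> cnt + z != 8) -> ((5/2)*j <= 3*cnt + 8 <-> 4*cnt + j = 2))
Before cnt := 3*z - 2: j != 2*z + 10 or ((3*z != 8 -> 4*z != 10) -> ((5/2)*j <= 9*z + 2 <-> j + 12*z = 10))
Before cnt := 2*j + 9: j != 2*z + 10 or ((3*z != 8 -> 4*z != 10) -> ((5/2)*j <= 9*z + 2 <-> j + 12*z = 10))
Before z := acc: j != 2*acc + 10 or ((3*acc != 8 -> 4*acc != 10) -> ((5/2)*j <= 9*acc + 2 <-> 12*acc + j = 10))
Answer: WP = j != 2*acc + 10 or ((3*acc != 8 -> 4*acc != 10) -> ((5/2)*j <= 9*acc + 2 <-> 12*acc + j = 10))


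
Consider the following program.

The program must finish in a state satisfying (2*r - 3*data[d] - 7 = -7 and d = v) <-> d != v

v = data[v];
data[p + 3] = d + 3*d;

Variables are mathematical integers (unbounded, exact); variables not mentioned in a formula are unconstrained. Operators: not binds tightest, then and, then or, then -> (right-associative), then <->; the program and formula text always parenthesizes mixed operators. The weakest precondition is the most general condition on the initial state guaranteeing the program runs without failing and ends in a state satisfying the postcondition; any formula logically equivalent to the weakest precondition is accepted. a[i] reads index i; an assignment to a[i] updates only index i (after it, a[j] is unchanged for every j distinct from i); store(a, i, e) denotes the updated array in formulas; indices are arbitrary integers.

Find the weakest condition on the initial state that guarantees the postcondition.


Working backward. After the program, the postcondition (2*r - 3*data[d] - 7 = -7 and d = v) <-> d != v must hold; in canonical form it is (2*r = 3*data[d] and d = v) <-> d != v.
Before data[p + 3] := d + 3*d: (2*r = 3*store(data, p + 3, 4*d)[d] and d = v) <-> d != v
Before v := data[v]: (2*r = 3*store(data, p + 3, 4*d)[d] and d = data[v]) <-> d != data[v]
Answer: WP = (2*r = 3*store(data, p + 3, 4*d)[d] and d = data[v]) <-> d != data[v]


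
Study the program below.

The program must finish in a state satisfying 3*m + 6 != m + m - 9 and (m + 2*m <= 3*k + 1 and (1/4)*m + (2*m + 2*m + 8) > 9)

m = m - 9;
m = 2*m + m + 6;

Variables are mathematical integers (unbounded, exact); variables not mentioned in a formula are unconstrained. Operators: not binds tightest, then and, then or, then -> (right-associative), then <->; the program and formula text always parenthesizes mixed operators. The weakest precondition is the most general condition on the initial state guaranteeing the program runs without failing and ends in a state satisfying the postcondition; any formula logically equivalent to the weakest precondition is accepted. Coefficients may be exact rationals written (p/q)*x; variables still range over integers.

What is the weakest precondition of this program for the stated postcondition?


Working backward. After the program, the postcondition 3*m + 6 != m + m - 9 and (m + 2*m <= 3*k + 1 and (1/4)*m + (2*m + 2*m + 8) > 9) must hold; in canonical form it is m != -15 and 3*m <= 3*k + 1 and (17/4)*m > 1.
Before m := 2*m + m + 6: 3*m != -21 and 9*m <= 3*k - 17 and (51/4)*m > -49/2
Before m := m - 9: 3*m != 6 and 9*m <= 3*k + 64 and (51/4)*m > 361/4
Answer: WP = 3*m != 6 and 9*m <= 3*k + 64 and (51/4)*m > 361/4


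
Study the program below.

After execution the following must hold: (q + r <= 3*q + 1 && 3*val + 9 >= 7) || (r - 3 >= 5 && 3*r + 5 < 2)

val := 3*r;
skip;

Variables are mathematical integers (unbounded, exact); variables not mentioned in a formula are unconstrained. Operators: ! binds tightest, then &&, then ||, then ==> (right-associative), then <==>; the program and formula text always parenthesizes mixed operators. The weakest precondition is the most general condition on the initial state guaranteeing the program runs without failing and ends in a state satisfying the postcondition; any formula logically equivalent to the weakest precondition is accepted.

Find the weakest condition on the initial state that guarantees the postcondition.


Working backward. After the program, the postcondition (q + r <= 3*q + 1 && 3*val + 9 >= 7) || (r - 3 >= 5 && 3*r + 5 < 2) must hold; in canonical form it is (r <= 2*q + 1 && 3*val >= -2) || (r >= 8 && 3*r < -3).
Before skip: (r <= 2*q + 1 && 3*val >= -2) || (r >= 8 && 3*r < -3)
Before val := 3*r: (r <= 2*q + 1 && 9*r >= -2) || (r >= 8 && 3*r < -3)
Answer: WP = (r <= 2*q + 1 && 9*r >= -2) || (r >= 8 && 3*r < -3)


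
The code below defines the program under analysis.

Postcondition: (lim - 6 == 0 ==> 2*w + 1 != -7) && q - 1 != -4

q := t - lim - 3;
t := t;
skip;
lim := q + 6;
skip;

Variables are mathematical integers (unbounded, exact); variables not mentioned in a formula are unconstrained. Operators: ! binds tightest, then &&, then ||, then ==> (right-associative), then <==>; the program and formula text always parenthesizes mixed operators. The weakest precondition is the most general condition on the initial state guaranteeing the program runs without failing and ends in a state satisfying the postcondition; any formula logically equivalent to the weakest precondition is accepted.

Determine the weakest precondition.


Working backward. After the program, the postcondition (lim - 6 == 0 ==> 2*w + 1 != -7) && q - 1 != -4 must hold; in canonical form it is (lim == 6 ==> 2*w != -8) && q != -3.
Before skip: (lim == 6 ==> 2*w != -8) && q != -3
Before lim := q + 6: (q == 0 ==> 2*w != -8) && q != -3
Before skip: (q == 0 ==> 2*w != -8) && q != -3
Before t := t: (q == 0 ==> 2*w != -8) && q != -3
Before q := t - lim - 3: (t == lim + 3 ==> 2*w != -8) && t != lim
Answer: WP = (t == lim + 3 ==> 2*w != -8) && t != lim


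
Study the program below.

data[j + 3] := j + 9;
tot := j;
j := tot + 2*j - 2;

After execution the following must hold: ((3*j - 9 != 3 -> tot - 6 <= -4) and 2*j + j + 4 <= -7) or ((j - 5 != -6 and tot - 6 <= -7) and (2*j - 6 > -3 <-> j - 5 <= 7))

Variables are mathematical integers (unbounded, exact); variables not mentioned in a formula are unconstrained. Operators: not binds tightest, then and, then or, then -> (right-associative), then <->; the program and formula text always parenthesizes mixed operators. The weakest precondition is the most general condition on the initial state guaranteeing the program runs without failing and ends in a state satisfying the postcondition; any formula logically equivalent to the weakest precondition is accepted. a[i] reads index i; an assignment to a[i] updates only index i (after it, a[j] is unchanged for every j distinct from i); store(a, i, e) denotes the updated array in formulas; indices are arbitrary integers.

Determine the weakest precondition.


Working backward. After the program, the postcondition ((3*j - 9 != 3 -> tot - 6 <= -4) and 2*j + j + 4 <= -7) or ((j - 5 != -6 and tot - 6 <= -7) and (2*j - 6 > -3 <-> j - 5 <= 7)) must hold; in canonical form it is ((3*j != 12 -> tot <= 2) and 3*j <= -11) or (j != -1 and tot <= -1 and (2*j > 3 <-> j <= 12)).
Before j := tot + 2*j - 2: ((6*j + 3*tot != 18 -> tot <= 2) and 6*j + 3*tot <= -5) or (2*j + tot != 1 and tot <= -1 and (4*j + 2*tot > 7 <-> 2*j + tot <= 14))
Before tot := j: ((9*j != 18 -> j <= 2) and 9*j <= -5) or (3*j != 1 and j <= -1 and (6*j > 7 <-> 3*j <= 14))
Before data[j + 3] := j + 9: ((9*j != 18 -> j <= 2) and 9*j <= -5) or (3*j != 1 and j <= -1 and (6*j > 7 <-> 3*j <= 14))
Answer: WP = ((9*j != 18 -> j <= 2) and 9*j <= -5) or (3*j != 1 and j <= -1 and (6*j > 7 <-> 3*j <= 14))


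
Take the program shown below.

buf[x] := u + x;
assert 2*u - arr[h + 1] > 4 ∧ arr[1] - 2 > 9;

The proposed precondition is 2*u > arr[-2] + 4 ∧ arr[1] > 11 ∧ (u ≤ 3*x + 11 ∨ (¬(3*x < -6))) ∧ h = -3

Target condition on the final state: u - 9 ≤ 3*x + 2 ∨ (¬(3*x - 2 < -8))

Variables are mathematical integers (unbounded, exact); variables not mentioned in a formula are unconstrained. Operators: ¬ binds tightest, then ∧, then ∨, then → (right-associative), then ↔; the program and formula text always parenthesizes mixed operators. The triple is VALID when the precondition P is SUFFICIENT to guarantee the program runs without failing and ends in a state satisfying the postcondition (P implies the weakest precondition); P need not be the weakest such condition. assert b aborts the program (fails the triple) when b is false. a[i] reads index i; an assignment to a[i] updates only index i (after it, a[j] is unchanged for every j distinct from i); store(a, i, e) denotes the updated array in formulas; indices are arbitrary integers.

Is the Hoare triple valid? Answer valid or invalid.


Working backward. After the program, the postcondition u - 9 ≤ 3*x + 2 ∨ (¬(3*x - 2 < -8)) must hold; in canonical form it is u ≤ 3*x + 11 ∨ (¬(3*x < -6)).
Before assert 2*u - arr[h + 1] > 4 ∧ arr[1] - 2 > 9: 2*u > arr[h + 1] + 4 ∧ arr[1] > 11 ∧ (u ≤ 3*x + 11 ∨ (¬(3*x < -6)))
Before buf[x] := u + x: 2*u > arr[h + 1] + 4 ∧ arr[1] > 11 ∧ (u ≤ 3*x + 11 ∨ (¬(3*x < -6)))
The weakest precondition is 2*u > arr[h + 1] + 4 ∧ arr[1] > 11 ∧ (u ≤ 3*x + 11 ∨ (¬(3*x < -6))).
Check whether 2*u > arr[-2] + 4 ∧ arr[1] > 11 ∧ (u ≤ 3*x + 11 ∨ (¬(3*x < -6))) ∧ h = -3 implies it.
Every state satisfying the precondition satisfies the weakest precondition: the implication holds.
Answer: valid


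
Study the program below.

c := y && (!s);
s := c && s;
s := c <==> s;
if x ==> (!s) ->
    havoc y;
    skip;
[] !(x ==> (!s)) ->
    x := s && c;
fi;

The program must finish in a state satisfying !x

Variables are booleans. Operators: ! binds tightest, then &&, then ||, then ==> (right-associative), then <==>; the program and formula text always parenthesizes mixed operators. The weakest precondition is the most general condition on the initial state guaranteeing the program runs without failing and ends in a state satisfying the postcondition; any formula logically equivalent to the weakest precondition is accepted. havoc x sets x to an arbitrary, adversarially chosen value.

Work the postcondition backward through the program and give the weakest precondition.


Working backward. After the program, !x must hold.
Then branch requires !x; else branch requires !(s && c).
Before the if: ((x ==> (!s)) ==> (!x)) && ((!(x ==> (!s))) ==> (!(s && c)))
Before s := c <==> s: ((x ==> (!(c <==> s))) ==> (!x)) && ((!(x ==> (!(c <==> s)))) ==> (!((c <==> s) && c)))
Before s := c && s: ((x ==> (!(c <==> (c && s)))) ==> (!x)) && ((!(x ==> (!(c <==> (c && s))))) ==> (!((c <==> (c && s)) && c)))
Before c := y && (!s): ((x ==> (y && (!s))) ==> (!x)) && ((!(x ==> (y && (!s)))) ==> (!((!(y && (!s))) && y && (!s))))
Answer: WP = ((x ==> (y && (!s))) ==> (!x)) && ((!(x ==> (y && (!s)))) ==> (!((!(y && (!s))) && y && (!s))))


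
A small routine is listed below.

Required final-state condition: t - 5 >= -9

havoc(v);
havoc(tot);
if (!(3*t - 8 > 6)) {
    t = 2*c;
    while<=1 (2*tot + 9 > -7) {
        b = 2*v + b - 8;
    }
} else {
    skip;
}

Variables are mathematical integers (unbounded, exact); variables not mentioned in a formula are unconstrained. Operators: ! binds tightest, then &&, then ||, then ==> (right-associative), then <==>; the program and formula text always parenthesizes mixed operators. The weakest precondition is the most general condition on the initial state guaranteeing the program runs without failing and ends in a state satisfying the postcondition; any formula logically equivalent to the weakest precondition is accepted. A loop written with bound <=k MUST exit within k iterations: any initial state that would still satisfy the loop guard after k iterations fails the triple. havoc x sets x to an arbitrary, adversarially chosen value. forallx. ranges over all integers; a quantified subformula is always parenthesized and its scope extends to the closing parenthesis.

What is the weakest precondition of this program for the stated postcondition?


Working backward. After the program, the postcondition t - 5 >= -9 must hold; in canonical form it is t >= -4.
Then branch requires (2*tot > -16 ==> ((!(2*tot > -16)) && 2*c >= -4)) && ((!(2*tot > -16)) ==> 2*c >= -4); else branch requires t >= -4.
Before the if: ((!(3*t > 14)) ==> ((2*tot > -16 ==> ((!(2*tot > -16)) && 2*c >= -4)) && ((!(2*tot > -16)) ==> 2*c >= -4))) && (3*t > 14 ==> t >= -4)
Before havoc tot: forall tot_1. (((!(3*t > 14)) ==> ((2*tot_1 > -16 ==> ((!(2*tot_1 > -16)) && 2*c >= -4)) && ((!(2*tot_1 > -16)) ==> 2*c >= -4))) && (3*t > 14 ==> t >= -4))
Before havoc v: forall tot_1. (((!(3*t > 14)) ==> ((2*tot_1 > -16 ==> ((!(2*tot_1 > -16)) && 2*c >= -4)) && ((!(2*tot_1 > -16)) ==> 2*c >= -4))) && (3*t > 14 ==> t >= -4))
Answer: WP = forall tot_1. (((!(3*t > 14)) ==> ((2*tot_1 > -16 ==> ((!(2*tot_1 > -16)) && 2*c >= -4)) && ((!(2*tot_1 > -16)) ==> 2*c >= -4))) && (3*t > 14 ==> t >= -4))


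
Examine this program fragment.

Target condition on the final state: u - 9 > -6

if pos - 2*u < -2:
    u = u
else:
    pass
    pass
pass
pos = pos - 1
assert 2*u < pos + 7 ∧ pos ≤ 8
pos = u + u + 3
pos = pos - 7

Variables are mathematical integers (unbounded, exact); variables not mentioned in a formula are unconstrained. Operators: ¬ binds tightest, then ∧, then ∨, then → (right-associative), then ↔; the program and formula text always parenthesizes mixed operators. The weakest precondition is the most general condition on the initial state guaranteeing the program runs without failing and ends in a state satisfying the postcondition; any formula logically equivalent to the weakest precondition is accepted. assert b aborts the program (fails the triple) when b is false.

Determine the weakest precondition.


Working backward. After the program, the postcondition u - 9 > -6 must hold; in canonical form it is u > 3.
Before pos := pos - 7: u > 3
Before pos := u + u + 3: u > 3
Before assert 2*u < pos + 7 ∧ pos ≤ 8: 2*u < pos + 7 ∧ pos ≤ 8 ∧ u > 3
Before pos := pos - 1: 2*u < pos + 6 ∧ pos ≤ 9 ∧ u > 3
Before skip: 2*u < pos + 6 ∧ pos ≤ 9 ∧ u > 3
Then branch requires 2*u < pos + 6 ∧ pos ≤ 9 ∧ u > 3; else branch requires 2*u < pos + 6 ∧ pos ≤ 9 ∧ u > 3.
Before the if: (pos < 2*u - 2 → (2*u < pos + 6 ∧ pos ≤ 9 ∧ u > 3)) ∧ ((¬(pos < 2*u - 2)) → (2*u < pos + 6 ∧ pos ≤ 9 ∧ u > 3))
Answer: WP = (pos < 2*u - 2 → (2*u < pos + 6 ∧ pos ≤ 9 ∧ u > 3)) ∧ ((¬(pos < 2*u - 2)) → (2*u < pos + 6 ∧ pos ≤ 9 ∧ u > 3))


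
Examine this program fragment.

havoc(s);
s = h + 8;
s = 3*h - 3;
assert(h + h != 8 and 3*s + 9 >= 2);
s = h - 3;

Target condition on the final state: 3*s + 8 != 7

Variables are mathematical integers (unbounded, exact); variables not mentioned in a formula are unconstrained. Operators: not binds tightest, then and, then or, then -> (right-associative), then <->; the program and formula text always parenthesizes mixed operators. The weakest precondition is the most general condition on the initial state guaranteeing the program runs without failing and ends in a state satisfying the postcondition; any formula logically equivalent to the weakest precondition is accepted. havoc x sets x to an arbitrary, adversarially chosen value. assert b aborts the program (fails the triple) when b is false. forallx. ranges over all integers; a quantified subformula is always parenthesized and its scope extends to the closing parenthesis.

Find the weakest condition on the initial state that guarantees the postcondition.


Working backward. After the program, the postcondition 3*s + 8 != 7 must hold; in canonical form it is 3*s != -1.
Before s := h - 3: 3*h != 8
Before assert h + h != 8 and 3*s + 9 >= 2: 2*h != 8 and 3*s >= -7 and 3*h != 8
Before s := 3*h - 3: 2*h != 8 and 9*h >= 2 and 3*h != 8
Before s := h + 8: 2*h != 8 and 9*h >= 2 and 3*h != 8
Before havoc s: 2*h != 8 and 9*h >= 2 and 3*h != 8
Answer: WP = 2*h != 8 and 9*h >= 2 and 3*h != 8


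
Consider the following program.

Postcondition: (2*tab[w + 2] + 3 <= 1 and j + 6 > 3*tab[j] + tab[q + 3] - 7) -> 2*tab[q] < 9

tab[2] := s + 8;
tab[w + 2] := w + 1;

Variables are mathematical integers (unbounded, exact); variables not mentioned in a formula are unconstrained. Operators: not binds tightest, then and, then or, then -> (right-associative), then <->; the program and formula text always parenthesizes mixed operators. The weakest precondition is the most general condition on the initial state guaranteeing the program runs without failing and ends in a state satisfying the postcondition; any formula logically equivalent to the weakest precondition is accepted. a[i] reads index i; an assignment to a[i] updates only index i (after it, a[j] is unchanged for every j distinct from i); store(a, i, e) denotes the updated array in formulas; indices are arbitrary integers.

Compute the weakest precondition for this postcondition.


Working backward. After the program, the postcondition (2*tab[w + 2] + 3 <= 1 and j + 6 > 3*tab[j] + tab[q + 3] - 7) -> 2*tab[q] < 9 must hold; in canonical form it is (2*tab[w + 2] <= -2 and j > tab[q + 3] + 3*tab[j] - 13) -> 2*tab[q] < 9.
Before tab[w + 2] := w + 1: (2*store(tab, w + 2, w + 1)[w + 2] <= -2 and j > store(tab, w + 2, w + 1)[q + 3] + 3*store(tab, w + 2, w + 1)[j] - 13) -> 2*store(tab, w + 2, w + 1)[q] < 9
Before tab[2] := s + 8: (2*store(store(tab, 2, s + 8), w + 2, w + 1)[w + 2] <= -2 and j > store(store(tab, 2, s + 8), w + 2, w + 1)[q + 3] + 3*store(store(tab, 2, s + 8), w + 2, w + 1)[j] - 13) -> 2*store(store(tab, 2, s + 8), w + 2, w + 1)[q] < 9
Answer: WP = (2*store(store(tab, 2, s + 8), w + 2, w + 1)[w + 2] <= -2 and j > store(store(tab, 2, s + 8), w + 2, w + 1)[q + 3] + 3*store(store(tab, 2, s + 8), w + 2, w + 1)[j] - 13) -> 2*store(store(tab, 2, s + 8), w + 2, w + 1)[q] < 9


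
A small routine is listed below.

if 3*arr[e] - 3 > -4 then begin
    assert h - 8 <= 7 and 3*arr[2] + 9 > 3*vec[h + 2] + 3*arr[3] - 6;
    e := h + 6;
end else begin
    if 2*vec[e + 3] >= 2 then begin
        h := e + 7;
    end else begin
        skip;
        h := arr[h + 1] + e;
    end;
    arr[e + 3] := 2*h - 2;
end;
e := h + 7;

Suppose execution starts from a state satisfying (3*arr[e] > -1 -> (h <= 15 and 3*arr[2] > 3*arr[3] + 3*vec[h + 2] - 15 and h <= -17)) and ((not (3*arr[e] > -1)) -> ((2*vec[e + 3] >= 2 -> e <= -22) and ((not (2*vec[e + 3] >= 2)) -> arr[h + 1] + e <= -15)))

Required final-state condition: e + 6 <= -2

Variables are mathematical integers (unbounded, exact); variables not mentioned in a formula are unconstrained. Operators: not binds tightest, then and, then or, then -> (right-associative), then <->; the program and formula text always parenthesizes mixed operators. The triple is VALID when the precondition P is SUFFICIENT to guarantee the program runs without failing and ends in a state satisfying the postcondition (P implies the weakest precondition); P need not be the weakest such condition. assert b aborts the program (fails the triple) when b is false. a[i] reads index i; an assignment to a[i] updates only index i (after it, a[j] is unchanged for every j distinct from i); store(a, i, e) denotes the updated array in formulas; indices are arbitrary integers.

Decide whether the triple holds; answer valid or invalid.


Working backward. After the program, the postcondition e + 6 <= -2 must hold; in canonical form it is e <= -8.
Before e := h + 7: h <= -15
Then branch requires h <= 15 and 3*arr[2] > 3*arr[3] + 3*vec[h + 2] - 15 and h <= -15; else branch requires (2*vec[e + 3] >= 2 -> e <= -22) and ((not (2*vec[e + 3] >= 2)) -> arr[h + 1] + e <= -15).
Before the if: (3*arr[e] > -1 -> (h <= 15 and 3*arr[2] > 3*arr[3] + 3*vec[h + 2] - 15 and h <= -15)) and ((not (3*arr[e] > -1)) -> ((2*vec[e + 3] >= 2 -> e <= -22) and ((not (2*vec[e + 3] >= 2)) -> arr[h + 1] + e <= -15)))
The weakest precondition is (3*arr[e] > -1 -> (h <= 15 and 3*arr[2] > 3*arr[3] + 3*vec[h + 2] - 15 and h <= -15)) and ((not (3*arr[e] > -1)) -> ((2*vec[e + 3] >= 2 -> e <= -22) and ((not (2*vec[e + 3] >= 2)) -> arr[h + 1] + e <= -15))).
Check whether (3*arr[e] > -1 -> (h <= 15 and 3*arr[2] > 3*arr[3] + 3*vec[h + 2] - 15 and h <= -17)) and ((not (3*arr[e] > -1)) -> ((2*vec[e + 3] >= 2 -> e <= -22) and ((not (2*vec[e + 3] >= 2)) -> arr[h + 1] + e <= -15))) implies it.
Every state satisfying the precondition satisfies the weakest precondition: the implication holds.
Answer: valid
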